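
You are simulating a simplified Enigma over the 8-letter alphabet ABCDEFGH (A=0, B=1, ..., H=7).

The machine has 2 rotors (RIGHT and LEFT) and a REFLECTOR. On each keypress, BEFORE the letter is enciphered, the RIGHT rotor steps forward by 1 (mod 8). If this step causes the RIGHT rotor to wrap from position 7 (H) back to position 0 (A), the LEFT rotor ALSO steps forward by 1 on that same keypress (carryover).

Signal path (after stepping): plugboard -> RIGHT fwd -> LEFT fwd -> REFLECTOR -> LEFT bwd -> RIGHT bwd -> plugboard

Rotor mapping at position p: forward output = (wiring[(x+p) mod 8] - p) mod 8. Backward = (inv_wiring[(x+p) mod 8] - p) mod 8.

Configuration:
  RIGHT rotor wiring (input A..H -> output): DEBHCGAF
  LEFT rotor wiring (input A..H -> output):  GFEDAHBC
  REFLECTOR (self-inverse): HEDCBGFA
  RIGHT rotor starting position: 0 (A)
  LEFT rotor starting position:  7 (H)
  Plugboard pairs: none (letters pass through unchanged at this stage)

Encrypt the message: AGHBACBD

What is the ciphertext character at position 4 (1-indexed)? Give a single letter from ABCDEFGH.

Char 1 ('A'): step: R->1, L=7; A->plug->A->R->D->L->F->refl->G->L'->C->R'->H->plug->H
Char 2 ('G'): step: R->2, L=7; G->plug->G->R->B->L->H->refl->A->L'->G->R'->E->plug->E
Char 3 ('H'): step: R->3, L=7; H->plug->H->R->G->L->A->refl->H->L'->B->R'->G->plug->G
Char 4 ('B'): step: R->4, L=7; B->plug->B->R->C->L->G->refl->F->L'->D->R'->H->plug->H

H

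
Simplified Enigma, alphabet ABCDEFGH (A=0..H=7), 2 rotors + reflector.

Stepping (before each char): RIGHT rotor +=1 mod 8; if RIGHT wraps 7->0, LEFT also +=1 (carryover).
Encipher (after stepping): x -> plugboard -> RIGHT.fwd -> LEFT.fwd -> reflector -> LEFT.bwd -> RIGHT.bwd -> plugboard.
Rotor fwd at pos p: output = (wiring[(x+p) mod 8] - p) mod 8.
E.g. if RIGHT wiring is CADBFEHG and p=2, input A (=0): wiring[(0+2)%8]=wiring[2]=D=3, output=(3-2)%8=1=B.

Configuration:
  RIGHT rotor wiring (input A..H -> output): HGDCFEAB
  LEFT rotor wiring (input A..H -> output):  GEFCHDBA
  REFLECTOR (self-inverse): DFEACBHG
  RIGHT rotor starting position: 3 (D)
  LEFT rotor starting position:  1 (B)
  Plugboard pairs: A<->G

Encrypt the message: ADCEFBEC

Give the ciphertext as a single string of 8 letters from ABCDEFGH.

Char 1 ('A'): step: R->4, L=1; A->plug->G->R->H->L->F->refl->B->L'->C->R'->F->plug->F
Char 2 ('D'): step: R->5, L=1; D->plug->D->R->C->L->B->refl->F->L'->H->R'->A->plug->G
Char 3 ('C'): step: R->6, L=1; C->plug->C->R->B->L->E->refl->C->L'->E->R'->F->plug->F
Char 4 ('E'): step: R->7, L=1; E->plug->E->R->D->L->G->refl->H->L'->G->R'->F->plug->F
Char 5 ('F'): step: R->0, L->2 (L advanced); F->plug->F->R->E->L->H->refl->G->L'->F->R'->E->plug->E
Char 6 ('B'): step: R->1, L=2; B->plug->B->R->C->L->F->refl->B->L'->D->R'->E->plug->E
Char 7 ('E'): step: R->2, L=2; E->plug->E->R->G->L->E->refl->C->L'->H->R'->F->plug->F
Char 8 ('C'): step: R->3, L=2; C->plug->C->R->B->L->A->refl->D->L'->A->R'->H->plug->H

Answer: FGFFEEFH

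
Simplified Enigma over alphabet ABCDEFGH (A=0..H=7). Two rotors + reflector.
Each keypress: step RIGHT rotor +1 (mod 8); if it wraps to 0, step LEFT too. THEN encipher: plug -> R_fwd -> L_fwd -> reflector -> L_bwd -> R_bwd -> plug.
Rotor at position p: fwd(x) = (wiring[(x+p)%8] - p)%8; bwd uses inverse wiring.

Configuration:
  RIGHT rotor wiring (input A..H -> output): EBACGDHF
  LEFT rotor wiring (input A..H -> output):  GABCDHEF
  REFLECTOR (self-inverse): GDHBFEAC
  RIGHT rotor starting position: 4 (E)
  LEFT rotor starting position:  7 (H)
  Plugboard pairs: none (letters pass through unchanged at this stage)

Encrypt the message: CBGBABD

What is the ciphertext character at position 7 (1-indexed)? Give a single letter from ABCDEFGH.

Char 1 ('C'): step: R->5, L=7; C->plug->C->R->A->L->G->refl->A->L'->G->R'->A->plug->A
Char 2 ('B'): step: R->6, L=7; B->plug->B->R->H->L->F->refl->E->L'->F->R'->H->plug->H
Char 3 ('G'): step: R->7, L=7; G->plug->G->R->E->L->D->refl->B->L'->C->R'->C->plug->C
Char 4 ('B'): step: R->0, L->0 (L advanced); B->plug->B->R->B->L->A->refl->G->L'->A->R'->C->plug->C
Char 5 ('A'): step: R->1, L=0; A->plug->A->R->A->L->G->refl->A->L'->B->R'->C->plug->C
Char 6 ('B'): step: R->2, L=0; B->plug->B->R->A->L->G->refl->A->L'->B->R'->D->plug->D
Char 7 ('D'): step: R->3, L=0; D->plug->D->R->E->L->D->refl->B->L'->C->R'->E->plug->E

E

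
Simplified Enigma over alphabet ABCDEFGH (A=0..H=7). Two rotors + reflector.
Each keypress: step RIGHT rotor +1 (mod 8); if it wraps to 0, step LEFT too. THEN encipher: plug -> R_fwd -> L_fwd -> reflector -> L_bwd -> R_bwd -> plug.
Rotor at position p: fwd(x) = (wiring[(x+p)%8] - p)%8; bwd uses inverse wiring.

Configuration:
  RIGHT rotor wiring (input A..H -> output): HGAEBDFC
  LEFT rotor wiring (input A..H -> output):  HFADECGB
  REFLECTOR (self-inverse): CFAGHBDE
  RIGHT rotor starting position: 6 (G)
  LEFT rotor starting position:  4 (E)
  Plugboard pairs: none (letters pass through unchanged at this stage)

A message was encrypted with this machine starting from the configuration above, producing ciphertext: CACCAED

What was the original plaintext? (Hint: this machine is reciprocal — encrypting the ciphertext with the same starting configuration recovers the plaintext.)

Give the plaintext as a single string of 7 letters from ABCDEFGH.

Char 1 ('C'): step: R->7, L=4; C->plug->C->R->H->L->H->refl->E->L'->G->R'->H->plug->H
Char 2 ('A'): step: R->0, L->5 (L advanced); A->plug->A->R->H->L->H->refl->E->L'->C->R'->H->plug->H
Char 3 ('C'): step: R->1, L=5; C->plug->C->R->D->L->C->refl->A->L'->E->R'->F->plug->F
Char 4 ('C'): step: R->2, L=5; C->plug->C->R->H->L->H->refl->E->L'->C->R'->B->plug->B
Char 5 ('A'): step: R->3, L=5; A->plug->A->R->B->L->B->refl->F->L'->A->R'->C->plug->C
Char 6 ('E'): step: R->4, L=5; E->plug->E->R->D->L->C->refl->A->L'->E->R'->G->plug->G
Char 7 ('D'): step: R->5, L=5; D->plug->D->R->C->L->E->refl->H->L'->H->R'->G->plug->G

Answer: HHFBCGG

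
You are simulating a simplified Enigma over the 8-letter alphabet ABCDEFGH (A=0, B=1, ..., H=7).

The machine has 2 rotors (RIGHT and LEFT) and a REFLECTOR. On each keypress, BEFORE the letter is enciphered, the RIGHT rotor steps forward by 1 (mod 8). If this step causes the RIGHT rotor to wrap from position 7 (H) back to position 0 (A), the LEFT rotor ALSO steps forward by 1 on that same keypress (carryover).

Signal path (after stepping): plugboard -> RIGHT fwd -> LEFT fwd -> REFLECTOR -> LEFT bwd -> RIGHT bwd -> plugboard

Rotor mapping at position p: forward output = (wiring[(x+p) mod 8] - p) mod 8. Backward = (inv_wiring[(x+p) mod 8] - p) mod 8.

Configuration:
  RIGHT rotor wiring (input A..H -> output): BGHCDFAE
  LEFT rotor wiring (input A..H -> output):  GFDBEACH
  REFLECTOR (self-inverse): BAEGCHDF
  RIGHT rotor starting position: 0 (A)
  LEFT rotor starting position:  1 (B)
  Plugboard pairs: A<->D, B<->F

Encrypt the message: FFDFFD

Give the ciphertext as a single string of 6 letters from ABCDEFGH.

Answer: GCHAHG

Derivation:
Char 1 ('F'): step: R->1, L=1; F->plug->B->R->G->L->G->refl->D->L'->D->R'->G->plug->G
Char 2 ('F'): step: R->2, L=1; F->plug->B->R->A->L->E->refl->C->L'->B->R'->C->plug->C
Char 3 ('D'): step: R->3, L=1; D->plug->A->R->H->L->F->refl->H->L'->E->R'->H->plug->H
Char 4 ('F'): step: R->4, L=1; F->plug->B->R->B->L->C->refl->E->L'->A->R'->D->plug->A
Char 5 ('F'): step: R->5, L=1; F->plug->B->R->D->L->D->refl->G->L'->G->R'->H->plug->H
Char 6 ('D'): step: R->6, L=1; D->plug->A->R->C->L->A->refl->B->L'->F->R'->G->plug->G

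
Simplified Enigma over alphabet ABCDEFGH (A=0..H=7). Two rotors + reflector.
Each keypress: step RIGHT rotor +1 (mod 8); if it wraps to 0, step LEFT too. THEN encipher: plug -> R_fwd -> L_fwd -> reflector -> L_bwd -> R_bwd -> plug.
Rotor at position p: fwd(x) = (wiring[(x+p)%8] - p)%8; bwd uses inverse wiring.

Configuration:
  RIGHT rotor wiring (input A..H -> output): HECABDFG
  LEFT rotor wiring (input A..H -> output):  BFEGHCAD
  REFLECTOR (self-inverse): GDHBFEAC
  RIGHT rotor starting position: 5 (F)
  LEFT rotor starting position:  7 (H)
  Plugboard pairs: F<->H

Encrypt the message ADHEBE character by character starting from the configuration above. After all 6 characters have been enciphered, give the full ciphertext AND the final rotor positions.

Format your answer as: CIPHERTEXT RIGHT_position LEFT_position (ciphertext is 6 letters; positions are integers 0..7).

Char 1 ('A'): step: R->6, L=7; A->plug->A->R->H->L->B->refl->D->L'->G->R'->D->plug->D
Char 2 ('D'): step: R->7, L=7; D->plug->D->R->D->L->F->refl->E->L'->A->R'->B->plug->B
Char 3 ('H'): step: R->0, L->0 (L advanced); H->plug->F->R->D->L->G->refl->A->L'->G->R'->H->plug->F
Char 4 ('E'): step: R->1, L=0; E->plug->E->R->C->L->E->refl->F->L'->B->R'->B->plug->B
Char 5 ('B'): step: R->2, L=0; B->plug->B->R->G->L->A->refl->G->L'->D->R'->E->plug->E
Char 6 ('E'): step: R->3, L=0; E->plug->E->R->D->L->G->refl->A->L'->G->R'->B->plug->B
Final: ciphertext=DBFBEB, RIGHT=3, LEFT=0

Answer: DBFBEB 3 0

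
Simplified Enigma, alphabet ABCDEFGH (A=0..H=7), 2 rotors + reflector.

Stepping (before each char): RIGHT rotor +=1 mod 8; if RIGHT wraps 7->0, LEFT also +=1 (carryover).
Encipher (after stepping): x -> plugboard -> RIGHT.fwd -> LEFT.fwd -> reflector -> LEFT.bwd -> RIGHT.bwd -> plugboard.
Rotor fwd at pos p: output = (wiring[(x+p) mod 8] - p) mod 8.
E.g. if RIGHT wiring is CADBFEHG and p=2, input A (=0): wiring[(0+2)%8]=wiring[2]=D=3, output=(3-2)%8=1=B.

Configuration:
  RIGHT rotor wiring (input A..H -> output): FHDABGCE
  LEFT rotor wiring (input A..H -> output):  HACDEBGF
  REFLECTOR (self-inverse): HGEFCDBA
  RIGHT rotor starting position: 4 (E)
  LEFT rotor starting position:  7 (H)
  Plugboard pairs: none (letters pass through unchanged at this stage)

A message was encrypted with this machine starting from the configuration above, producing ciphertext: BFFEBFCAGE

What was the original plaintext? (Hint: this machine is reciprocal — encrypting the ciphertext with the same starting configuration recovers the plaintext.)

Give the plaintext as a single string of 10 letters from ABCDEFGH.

Char 1 ('B'): step: R->5, L=7; B->plug->B->R->F->L->F->refl->D->L'->D->R'->G->plug->G
Char 2 ('F'): step: R->6, L=7; F->plug->F->R->C->L->B->refl->G->L'->A->R'->H->plug->H
Char 3 ('F'): step: R->7, L=7; F->plug->F->R->C->L->B->refl->G->L'->A->R'->C->plug->C
Char 4 ('E'): step: R->0, L->0 (L advanced); E->plug->E->R->B->L->A->refl->H->L'->A->R'->D->plug->D
Char 5 ('B'): step: R->1, L=0; B->plug->B->R->C->L->C->refl->E->L'->E->R'->H->plug->H
Char 6 ('F'): step: R->2, L=0; F->plug->F->R->C->L->C->refl->E->L'->E->R'->D->plug->D
Char 7 ('C'): step: R->3, L=0; C->plug->C->R->D->L->D->refl->F->L'->H->R'->D->plug->D
Char 8 ('A'): step: R->4, L=0; A->plug->A->R->F->L->B->refl->G->L'->G->R'->C->plug->C
Char 9 ('G'): step: R->5, L=0; G->plug->G->R->D->L->D->refl->F->L'->H->R'->C->plug->C
Char 10 ('E'): step: R->6, L=0; E->plug->E->R->F->L->B->refl->G->L'->G->R'->B->plug->B

Answer: GHCDHDDCCB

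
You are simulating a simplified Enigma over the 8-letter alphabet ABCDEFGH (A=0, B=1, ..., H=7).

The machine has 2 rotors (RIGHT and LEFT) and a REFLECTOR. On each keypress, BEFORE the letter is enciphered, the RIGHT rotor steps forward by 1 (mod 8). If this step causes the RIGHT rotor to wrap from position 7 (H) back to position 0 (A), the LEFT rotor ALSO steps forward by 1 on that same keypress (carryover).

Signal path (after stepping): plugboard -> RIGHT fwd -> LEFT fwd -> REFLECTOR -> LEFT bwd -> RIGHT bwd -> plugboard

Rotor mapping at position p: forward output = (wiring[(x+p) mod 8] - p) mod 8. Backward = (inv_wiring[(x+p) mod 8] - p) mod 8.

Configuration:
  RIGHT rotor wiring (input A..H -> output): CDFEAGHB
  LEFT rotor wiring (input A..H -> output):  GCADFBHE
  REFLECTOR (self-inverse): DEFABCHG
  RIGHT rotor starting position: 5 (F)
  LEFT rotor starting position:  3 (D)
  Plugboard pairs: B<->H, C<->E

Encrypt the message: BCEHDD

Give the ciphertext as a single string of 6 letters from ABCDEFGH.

Char 1 ('B'): step: R->6, L=3; B->plug->H->R->A->L->A->refl->D->L'->F->R'->D->plug->D
Char 2 ('C'): step: R->7, L=3; C->plug->E->R->F->L->D->refl->A->L'->A->R'->H->plug->B
Char 3 ('E'): step: R->0, L->4 (L advanced); E->plug->C->R->F->L->G->refl->H->L'->H->R'->G->plug->G
Char 4 ('H'): step: R->1, L=4; H->plug->B->R->E->L->C->refl->F->L'->B->R'->H->plug->B
Char 5 ('D'): step: R->2, L=4; D->plug->D->R->E->L->C->refl->F->L'->B->R'->H->plug->B
Char 6 ('D'): step: R->3, L=4; D->plug->D->R->E->L->C->refl->F->L'->B->R'->A->plug->A

Answer: DBGBBA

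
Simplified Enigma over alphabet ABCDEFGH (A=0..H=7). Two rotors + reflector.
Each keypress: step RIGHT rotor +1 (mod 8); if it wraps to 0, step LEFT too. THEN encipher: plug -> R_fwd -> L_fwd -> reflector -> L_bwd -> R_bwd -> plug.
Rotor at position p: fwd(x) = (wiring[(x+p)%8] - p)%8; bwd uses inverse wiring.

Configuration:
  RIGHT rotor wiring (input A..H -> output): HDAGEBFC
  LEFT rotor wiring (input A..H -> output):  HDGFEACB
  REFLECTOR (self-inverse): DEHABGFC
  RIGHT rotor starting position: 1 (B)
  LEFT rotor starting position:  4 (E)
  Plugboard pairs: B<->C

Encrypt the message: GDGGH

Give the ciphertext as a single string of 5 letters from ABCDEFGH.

Char 1 ('G'): step: R->2, L=4; G->plug->G->R->F->L->H->refl->C->L'->G->R'->A->plug->A
Char 2 ('D'): step: R->3, L=4; D->plug->D->R->C->L->G->refl->F->L'->D->R'->A->plug->A
Char 3 ('G'): step: R->4, L=4; G->plug->G->R->E->L->D->refl->A->L'->A->R'->A->plug->A
Char 4 ('G'): step: R->5, L=4; G->plug->G->R->B->L->E->refl->B->L'->H->R'->H->plug->H
Char 5 ('H'): step: R->6, L=4; H->plug->H->R->D->L->F->refl->G->L'->C->R'->E->plug->E

Answer: AAAHE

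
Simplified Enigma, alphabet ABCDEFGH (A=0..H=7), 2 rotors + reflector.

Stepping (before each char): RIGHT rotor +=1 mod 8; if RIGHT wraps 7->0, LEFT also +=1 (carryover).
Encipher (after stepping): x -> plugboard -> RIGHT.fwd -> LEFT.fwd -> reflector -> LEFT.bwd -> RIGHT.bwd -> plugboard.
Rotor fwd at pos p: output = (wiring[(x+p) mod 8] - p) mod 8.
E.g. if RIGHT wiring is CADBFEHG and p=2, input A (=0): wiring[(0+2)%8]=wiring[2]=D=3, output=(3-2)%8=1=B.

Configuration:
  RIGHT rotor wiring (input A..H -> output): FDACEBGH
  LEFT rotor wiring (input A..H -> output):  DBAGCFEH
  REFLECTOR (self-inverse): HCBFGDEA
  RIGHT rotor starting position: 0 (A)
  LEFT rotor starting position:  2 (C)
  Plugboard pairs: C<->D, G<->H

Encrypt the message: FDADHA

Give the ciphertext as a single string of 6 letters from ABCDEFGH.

Answer: CCFFFB

Derivation:
Char 1 ('F'): step: R->1, L=2; F->plug->F->R->F->L->F->refl->D->L'->D->R'->D->plug->C
Char 2 ('D'): step: R->2, L=2; D->plug->C->R->C->L->A->refl->H->L'->H->R'->D->plug->C
Char 3 ('A'): step: R->3, L=2; A->plug->A->R->H->L->H->refl->A->L'->C->R'->F->plug->F
Char 4 ('D'): step: R->4, L=2; D->plug->C->R->C->L->A->refl->H->L'->H->R'->F->plug->F
Char 5 ('H'): step: R->5, L=2; H->plug->G->R->F->L->F->refl->D->L'->D->R'->F->plug->F
Char 6 ('A'): step: R->6, L=2; A->plug->A->R->A->L->G->refl->E->L'->B->R'->B->plug->B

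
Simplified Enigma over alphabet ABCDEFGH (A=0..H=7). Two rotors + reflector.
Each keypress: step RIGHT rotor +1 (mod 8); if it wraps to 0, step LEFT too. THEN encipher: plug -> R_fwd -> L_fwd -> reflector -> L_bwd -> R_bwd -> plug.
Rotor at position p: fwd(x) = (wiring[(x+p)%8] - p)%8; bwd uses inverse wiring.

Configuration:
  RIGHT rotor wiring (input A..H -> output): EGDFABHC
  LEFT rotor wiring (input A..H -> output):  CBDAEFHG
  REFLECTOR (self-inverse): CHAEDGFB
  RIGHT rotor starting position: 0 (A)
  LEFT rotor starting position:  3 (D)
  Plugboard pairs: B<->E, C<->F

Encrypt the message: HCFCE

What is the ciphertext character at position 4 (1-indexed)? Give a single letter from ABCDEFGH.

Char 1 ('H'): step: R->1, L=3; H->plug->H->R->D->L->E->refl->D->L'->E->R'->C->plug->F
Char 2 ('C'): step: R->2, L=3; C->plug->F->R->A->L->F->refl->G->L'->G->R'->C->plug->F
Char 3 ('F'): step: R->3, L=3; F->plug->C->R->G->L->G->refl->F->L'->A->R'->H->plug->H
Char 4 ('C'): step: R->4, L=3; C->plug->F->R->C->L->C->refl->A->L'->H->R'->G->plug->G

G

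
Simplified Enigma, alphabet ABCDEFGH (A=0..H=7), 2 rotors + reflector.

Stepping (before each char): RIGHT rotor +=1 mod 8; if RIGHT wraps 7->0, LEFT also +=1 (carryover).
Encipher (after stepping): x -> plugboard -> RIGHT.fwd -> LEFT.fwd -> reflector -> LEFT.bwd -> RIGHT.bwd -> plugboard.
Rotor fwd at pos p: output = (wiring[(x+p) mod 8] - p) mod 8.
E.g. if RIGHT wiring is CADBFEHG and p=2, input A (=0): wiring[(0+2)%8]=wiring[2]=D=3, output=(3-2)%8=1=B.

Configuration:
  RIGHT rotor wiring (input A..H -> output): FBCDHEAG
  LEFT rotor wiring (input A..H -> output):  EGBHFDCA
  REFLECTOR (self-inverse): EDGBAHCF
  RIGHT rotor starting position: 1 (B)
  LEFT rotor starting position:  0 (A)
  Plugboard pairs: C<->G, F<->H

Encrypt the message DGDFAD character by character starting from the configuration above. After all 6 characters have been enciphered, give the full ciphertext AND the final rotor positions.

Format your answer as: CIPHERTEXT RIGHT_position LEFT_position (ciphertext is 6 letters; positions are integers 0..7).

Answer: GCHHHE 7 0

Derivation:
Char 1 ('D'): step: R->2, L=0; D->plug->D->R->C->L->B->refl->D->L'->F->R'->C->plug->G
Char 2 ('G'): step: R->3, L=0; G->plug->C->R->B->L->G->refl->C->L'->G->R'->G->plug->C
Char 3 ('D'): step: R->4, L=0; D->plug->D->R->C->L->B->refl->D->L'->F->R'->F->plug->H
Char 4 ('F'): step: R->5, L=0; F->plug->H->R->C->L->B->refl->D->L'->F->R'->F->plug->H
Char 5 ('A'): step: R->6, L=0; A->plug->A->R->C->L->B->refl->D->L'->F->R'->F->plug->H
Char 6 ('D'): step: R->7, L=0; D->plug->D->R->D->L->H->refl->F->L'->E->R'->E->plug->E
Final: ciphertext=GCHHHE, RIGHT=7, LEFT=0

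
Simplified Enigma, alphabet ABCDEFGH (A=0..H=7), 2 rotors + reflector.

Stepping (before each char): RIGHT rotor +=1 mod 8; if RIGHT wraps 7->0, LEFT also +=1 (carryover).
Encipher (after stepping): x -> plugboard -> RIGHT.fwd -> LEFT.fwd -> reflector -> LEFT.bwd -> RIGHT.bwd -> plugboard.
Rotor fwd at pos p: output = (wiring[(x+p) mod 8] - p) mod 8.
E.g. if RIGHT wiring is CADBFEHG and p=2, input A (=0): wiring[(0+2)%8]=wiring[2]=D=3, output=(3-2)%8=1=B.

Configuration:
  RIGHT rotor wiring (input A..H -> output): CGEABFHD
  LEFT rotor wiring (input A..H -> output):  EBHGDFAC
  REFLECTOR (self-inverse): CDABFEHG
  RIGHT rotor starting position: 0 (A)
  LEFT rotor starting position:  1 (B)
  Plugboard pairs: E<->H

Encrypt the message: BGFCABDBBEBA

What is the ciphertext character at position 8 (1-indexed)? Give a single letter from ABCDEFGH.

Char 1 ('B'): step: R->1, L=1; B->plug->B->R->D->L->C->refl->A->L'->A->R'->D->plug->D
Char 2 ('G'): step: R->2, L=1; G->plug->G->R->A->L->A->refl->C->L'->D->R'->D->plug->D
Char 3 ('F'): step: R->3, L=1; F->plug->F->R->H->L->D->refl->B->L'->G->R'->B->plug->B
Char 4 ('C'): step: R->4, L=1; C->plug->C->R->D->L->C->refl->A->L'->A->R'->G->plug->G
Char 5 ('A'): step: R->5, L=1; A->plug->A->R->A->L->A->refl->C->L'->D->R'->G->plug->G
Char 6 ('B'): step: R->6, L=1; B->plug->B->R->F->L->H->refl->G->L'->B->R'->A->plug->A
Char 7 ('D'): step: R->7, L=1; D->plug->D->R->F->L->H->refl->G->L'->B->R'->E->plug->H
Char 8 ('B'): step: R->0, L->2 (L advanced); B->plug->B->R->G->L->C->refl->A->L'->F->R'->F->plug->F

F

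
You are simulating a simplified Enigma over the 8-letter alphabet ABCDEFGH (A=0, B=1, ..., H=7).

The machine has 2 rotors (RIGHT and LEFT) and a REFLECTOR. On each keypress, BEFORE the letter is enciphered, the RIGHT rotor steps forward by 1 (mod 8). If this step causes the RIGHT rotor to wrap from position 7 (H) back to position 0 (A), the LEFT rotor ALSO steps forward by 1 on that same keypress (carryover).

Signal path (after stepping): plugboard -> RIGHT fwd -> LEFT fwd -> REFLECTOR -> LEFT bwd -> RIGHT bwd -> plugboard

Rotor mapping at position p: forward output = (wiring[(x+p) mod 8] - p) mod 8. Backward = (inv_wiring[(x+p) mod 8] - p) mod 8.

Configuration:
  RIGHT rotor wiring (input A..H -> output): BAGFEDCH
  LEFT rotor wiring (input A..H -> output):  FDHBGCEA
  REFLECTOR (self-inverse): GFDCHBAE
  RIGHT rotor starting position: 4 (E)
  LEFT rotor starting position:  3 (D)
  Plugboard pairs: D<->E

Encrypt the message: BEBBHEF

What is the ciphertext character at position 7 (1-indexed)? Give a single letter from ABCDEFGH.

Char 1 ('B'): step: R->5, L=3; B->plug->B->R->F->L->C->refl->D->L'->B->R'->F->plug->F
Char 2 ('E'): step: R->6, L=3; E->plug->D->R->C->L->H->refl->E->L'->H->R'->F->plug->F
Char 3 ('B'): step: R->7, L=3; B->plug->B->R->C->L->H->refl->E->L'->H->R'->D->plug->E
Char 4 ('B'): step: R->0, L->4 (L advanced); B->plug->B->R->A->L->C->refl->D->L'->G->R'->C->plug->C
Char 5 ('H'): step: R->1, L=4; H->plug->H->R->A->L->C->refl->D->L'->G->R'->G->plug->G
Char 6 ('E'): step: R->2, L=4; E->plug->D->R->B->L->G->refl->A->L'->C->R'->C->plug->C
Char 7 ('F'): step: R->3, L=4; F->plug->F->R->G->L->D->refl->C->L'->A->R'->C->plug->C

C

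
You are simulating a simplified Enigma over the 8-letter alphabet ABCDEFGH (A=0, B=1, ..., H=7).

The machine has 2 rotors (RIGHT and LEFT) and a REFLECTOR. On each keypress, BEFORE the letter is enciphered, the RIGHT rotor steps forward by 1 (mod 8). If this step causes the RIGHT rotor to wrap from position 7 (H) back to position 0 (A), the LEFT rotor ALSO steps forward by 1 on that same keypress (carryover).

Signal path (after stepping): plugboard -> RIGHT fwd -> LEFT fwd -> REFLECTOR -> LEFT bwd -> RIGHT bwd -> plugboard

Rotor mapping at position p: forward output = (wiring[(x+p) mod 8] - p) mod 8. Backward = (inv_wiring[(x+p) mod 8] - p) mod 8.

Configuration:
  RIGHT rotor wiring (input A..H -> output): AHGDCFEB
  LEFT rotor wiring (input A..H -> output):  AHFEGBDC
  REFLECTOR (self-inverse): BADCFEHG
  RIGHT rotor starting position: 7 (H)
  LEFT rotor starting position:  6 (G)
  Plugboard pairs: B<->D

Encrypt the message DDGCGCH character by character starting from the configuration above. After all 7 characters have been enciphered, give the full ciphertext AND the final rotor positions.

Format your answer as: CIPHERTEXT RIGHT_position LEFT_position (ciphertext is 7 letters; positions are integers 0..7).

Char 1 ('D'): step: R->0, L->7 (L advanced); D->plug->B->R->H->L->E->refl->F->L'->E->R'->G->plug->G
Char 2 ('D'): step: R->1, L=7; D->plug->B->R->F->L->H->refl->G->L'->D->R'->F->plug->F
Char 3 ('G'): step: R->2, L=7; G->plug->G->R->G->L->C->refl->D->L'->A->R'->C->plug->C
Char 4 ('C'): step: R->3, L=7; C->plug->C->R->C->L->A->refl->B->L'->B->R'->D->plug->B
Char 5 ('G'): step: R->4, L=7; G->plug->G->R->C->L->A->refl->B->L'->B->R'->B->plug->D
Char 6 ('C'): step: R->5, L=7; C->plug->C->R->E->L->F->refl->E->L'->H->R'->B->plug->D
Char 7 ('H'): step: R->6, L=7; H->plug->H->R->H->L->E->refl->F->L'->E->R'->G->plug->G
Final: ciphertext=GFCBDDG, RIGHT=6, LEFT=7

Answer: GFCBDDG 6 7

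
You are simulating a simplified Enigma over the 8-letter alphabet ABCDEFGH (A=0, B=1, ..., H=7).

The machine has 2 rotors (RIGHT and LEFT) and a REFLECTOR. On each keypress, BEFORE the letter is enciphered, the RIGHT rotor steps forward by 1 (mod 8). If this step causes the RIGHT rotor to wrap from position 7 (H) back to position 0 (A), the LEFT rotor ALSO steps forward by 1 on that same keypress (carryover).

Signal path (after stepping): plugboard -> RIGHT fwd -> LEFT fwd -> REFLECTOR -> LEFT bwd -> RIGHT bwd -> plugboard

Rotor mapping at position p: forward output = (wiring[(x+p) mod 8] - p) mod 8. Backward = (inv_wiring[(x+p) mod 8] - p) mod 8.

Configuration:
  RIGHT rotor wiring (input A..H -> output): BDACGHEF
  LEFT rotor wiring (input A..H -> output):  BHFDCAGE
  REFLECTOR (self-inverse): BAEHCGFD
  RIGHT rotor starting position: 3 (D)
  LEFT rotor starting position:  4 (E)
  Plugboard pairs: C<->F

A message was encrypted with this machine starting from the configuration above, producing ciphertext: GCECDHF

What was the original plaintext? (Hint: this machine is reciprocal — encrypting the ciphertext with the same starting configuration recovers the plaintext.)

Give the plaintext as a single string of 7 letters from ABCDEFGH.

Char 1 ('G'): step: R->4, L=4; G->plug->G->R->E->L->F->refl->G->L'->A->R'->C->plug->F
Char 2 ('C'): step: R->5, L=4; C->plug->F->R->D->L->A->refl->B->L'->G->R'->E->plug->E
Char 3 ('E'): step: R->6, L=4; E->plug->E->R->C->L->C->refl->E->L'->B->R'->H->plug->H
Char 4 ('C'): step: R->7, L=4; C->plug->F->R->H->L->H->refl->D->L'->F->R'->H->plug->H
Char 5 ('D'): step: R->0, L->5 (L advanced); D->plug->D->R->C->L->H->refl->D->L'->A->R'->C->plug->F
Char 6 ('H'): step: R->1, L=5; H->plug->H->R->A->L->D->refl->H->L'->C->R'->A->plug->A
Char 7 ('F'): step: R->2, L=5; F->plug->C->R->E->L->C->refl->E->L'->D->R'->F->plug->C

Answer: FEHHFAC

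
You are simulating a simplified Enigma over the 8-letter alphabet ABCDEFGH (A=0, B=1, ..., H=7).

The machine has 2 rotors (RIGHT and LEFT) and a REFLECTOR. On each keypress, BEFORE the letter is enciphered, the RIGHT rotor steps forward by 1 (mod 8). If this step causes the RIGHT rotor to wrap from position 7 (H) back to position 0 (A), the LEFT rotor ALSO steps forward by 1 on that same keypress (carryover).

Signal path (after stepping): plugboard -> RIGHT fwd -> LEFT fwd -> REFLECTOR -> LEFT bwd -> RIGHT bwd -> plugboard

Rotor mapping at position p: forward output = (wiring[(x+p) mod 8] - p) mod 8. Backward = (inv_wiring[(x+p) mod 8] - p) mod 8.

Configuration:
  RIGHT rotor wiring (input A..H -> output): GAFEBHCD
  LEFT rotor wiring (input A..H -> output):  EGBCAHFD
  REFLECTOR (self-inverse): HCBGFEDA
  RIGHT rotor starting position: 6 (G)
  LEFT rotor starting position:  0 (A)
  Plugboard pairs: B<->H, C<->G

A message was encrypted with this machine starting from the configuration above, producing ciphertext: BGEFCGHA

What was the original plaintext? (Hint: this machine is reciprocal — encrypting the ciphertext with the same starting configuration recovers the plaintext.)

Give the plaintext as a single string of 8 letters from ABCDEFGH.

Answer: FHCAEEFE

Derivation:
Char 1 ('B'): step: R->7, L=0; B->plug->H->R->D->L->C->refl->B->L'->C->R'->F->plug->F
Char 2 ('G'): step: R->0, L->1 (L advanced); G->plug->C->R->F->L->E->refl->F->L'->A->R'->B->plug->H
Char 3 ('E'): step: R->1, L=1; E->plug->E->R->G->L->C->refl->B->L'->C->R'->G->plug->C
Char 4 ('F'): step: R->2, L=1; F->plug->F->R->B->L->A->refl->H->L'->D->R'->A->plug->A
Char 5 ('C'): step: R->3, L=1; C->plug->G->R->F->L->E->refl->F->L'->A->R'->E->plug->E
Char 6 ('G'): step: R->4, L=1; G->plug->C->R->G->L->C->refl->B->L'->C->R'->E->plug->E
Char 7 ('H'): step: R->5, L=1; H->plug->B->R->F->L->E->refl->F->L'->A->R'->F->plug->F
Char 8 ('A'): step: R->6, L=1; A->plug->A->R->E->L->G->refl->D->L'->H->R'->E->plug->E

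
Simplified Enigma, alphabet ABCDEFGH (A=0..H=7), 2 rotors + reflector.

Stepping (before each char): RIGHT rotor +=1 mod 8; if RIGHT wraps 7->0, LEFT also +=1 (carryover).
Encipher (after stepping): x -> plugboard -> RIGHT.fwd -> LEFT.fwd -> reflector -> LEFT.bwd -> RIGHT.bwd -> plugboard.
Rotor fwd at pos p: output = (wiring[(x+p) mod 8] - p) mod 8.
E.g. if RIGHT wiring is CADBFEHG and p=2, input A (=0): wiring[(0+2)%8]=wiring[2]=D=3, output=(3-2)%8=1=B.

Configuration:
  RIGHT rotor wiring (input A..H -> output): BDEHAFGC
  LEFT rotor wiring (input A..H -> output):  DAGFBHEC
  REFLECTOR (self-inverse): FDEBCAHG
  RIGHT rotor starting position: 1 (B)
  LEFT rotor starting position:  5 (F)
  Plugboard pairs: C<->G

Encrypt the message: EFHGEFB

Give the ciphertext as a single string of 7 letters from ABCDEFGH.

Char 1 ('E'): step: R->2, L=5; E->plug->E->R->E->L->D->refl->B->L'->F->R'->B->plug->B
Char 2 ('F'): step: R->3, L=5; F->plug->F->R->G->L->A->refl->F->L'->C->R'->C->plug->G
Char 3 ('H'): step: R->4, L=5; H->plug->H->R->D->L->G->refl->H->L'->B->R'->B->plug->B
Char 4 ('G'): step: R->5, L=5; G->plug->C->R->F->L->B->refl->D->L'->E->R'->D->plug->D
Char 5 ('E'): step: R->6, L=5; E->plug->E->R->G->L->A->refl->F->L'->C->R'->G->plug->C
Char 6 ('F'): step: R->7, L=5; F->plug->F->R->B->L->H->refl->G->L'->D->R'->A->plug->A
Char 7 ('B'): step: R->0, L->6 (L advanced); B->plug->B->R->D->L->C->refl->E->L'->B->R'->A->plug->A

Answer: BGBDCAA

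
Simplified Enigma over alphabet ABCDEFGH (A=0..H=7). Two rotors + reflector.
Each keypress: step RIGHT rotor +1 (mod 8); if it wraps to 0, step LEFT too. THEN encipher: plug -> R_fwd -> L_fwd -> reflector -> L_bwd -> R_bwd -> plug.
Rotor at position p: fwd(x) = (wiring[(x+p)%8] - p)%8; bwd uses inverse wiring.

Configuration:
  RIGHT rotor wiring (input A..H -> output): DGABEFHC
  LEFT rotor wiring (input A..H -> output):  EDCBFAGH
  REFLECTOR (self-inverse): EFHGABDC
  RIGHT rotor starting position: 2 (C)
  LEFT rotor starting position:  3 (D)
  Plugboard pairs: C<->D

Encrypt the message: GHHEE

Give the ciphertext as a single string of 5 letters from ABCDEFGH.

Answer: FFEDF

Derivation:
Char 1 ('G'): step: R->3, L=3; G->plug->G->R->D->L->D->refl->G->L'->A->R'->F->plug->F
Char 2 ('H'): step: R->4, L=3; H->plug->H->R->F->L->B->refl->F->L'->C->R'->F->plug->F
Char 3 ('H'): step: R->5, L=3; H->plug->H->R->H->L->H->refl->C->L'->B->R'->E->plug->E
Char 4 ('E'): step: R->6, L=3; E->plug->E->R->C->L->F->refl->B->L'->F->R'->C->plug->D
Char 5 ('E'): step: R->7, L=3; E->plug->E->R->C->L->F->refl->B->L'->F->R'->F->plug->F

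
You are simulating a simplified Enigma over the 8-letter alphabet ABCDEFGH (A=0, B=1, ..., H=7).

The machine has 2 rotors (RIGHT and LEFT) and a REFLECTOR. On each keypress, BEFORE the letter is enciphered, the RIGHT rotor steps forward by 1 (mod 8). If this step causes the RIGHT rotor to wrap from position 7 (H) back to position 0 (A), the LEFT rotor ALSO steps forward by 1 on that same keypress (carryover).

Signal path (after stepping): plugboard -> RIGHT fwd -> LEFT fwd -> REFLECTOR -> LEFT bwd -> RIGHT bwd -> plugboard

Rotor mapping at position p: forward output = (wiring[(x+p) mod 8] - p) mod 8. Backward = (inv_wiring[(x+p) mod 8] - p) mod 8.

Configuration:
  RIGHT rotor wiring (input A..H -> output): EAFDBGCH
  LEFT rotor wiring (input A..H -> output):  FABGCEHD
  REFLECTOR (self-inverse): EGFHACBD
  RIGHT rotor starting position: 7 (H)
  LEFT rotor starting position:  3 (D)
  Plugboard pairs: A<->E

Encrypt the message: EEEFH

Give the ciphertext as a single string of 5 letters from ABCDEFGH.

Answer: BGGGC

Derivation:
Char 1 ('E'): step: R->0, L->4 (L advanced); E->plug->A->R->E->L->B->refl->G->L'->A->R'->B->plug->B
Char 2 ('E'): step: R->1, L=4; E->plug->A->R->H->L->C->refl->F->L'->G->R'->G->plug->G
Char 3 ('E'): step: R->2, L=4; E->plug->A->R->D->L->H->refl->D->L'->C->R'->G->plug->G
Char 4 ('F'): step: R->3, L=4; F->plug->F->R->B->L->A->refl->E->L'->F->R'->G->plug->G
Char 5 ('H'): step: R->4, L=4; H->plug->H->R->H->L->C->refl->F->L'->G->R'->C->plug->C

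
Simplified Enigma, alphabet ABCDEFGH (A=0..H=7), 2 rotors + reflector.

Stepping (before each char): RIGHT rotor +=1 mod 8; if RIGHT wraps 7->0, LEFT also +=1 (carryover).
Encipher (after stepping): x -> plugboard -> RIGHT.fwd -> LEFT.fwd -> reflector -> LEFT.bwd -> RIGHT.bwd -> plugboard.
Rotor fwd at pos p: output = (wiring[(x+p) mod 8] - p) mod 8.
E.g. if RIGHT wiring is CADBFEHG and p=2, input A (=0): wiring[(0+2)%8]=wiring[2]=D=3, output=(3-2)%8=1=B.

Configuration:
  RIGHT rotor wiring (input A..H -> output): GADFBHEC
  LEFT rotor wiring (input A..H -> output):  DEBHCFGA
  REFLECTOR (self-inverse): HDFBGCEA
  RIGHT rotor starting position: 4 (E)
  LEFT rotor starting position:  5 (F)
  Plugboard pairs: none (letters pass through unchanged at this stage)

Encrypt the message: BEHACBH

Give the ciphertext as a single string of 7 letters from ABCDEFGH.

Answer: FGACHHE

Derivation:
Char 1 ('B'): step: R->5, L=5; B->plug->B->R->H->L->F->refl->C->L'->G->R'->F->plug->F
Char 2 ('E'): step: R->6, L=5; E->plug->E->R->F->L->E->refl->G->L'->D->R'->G->plug->G
Char 3 ('H'): step: R->7, L=5; H->plug->H->R->F->L->E->refl->G->L'->D->R'->A->plug->A
Char 4 ('A'): step: R->0, L->6 (L advanced); A->plug->A->R->G->L->E->refl->G->L'->D->R'->C->plug->C
Char 5 ('C'): step: R->1, L=6; C->plug->C->R->E->L->D->refl->B->L'->F->R'->H->plug->H
Char 6 ('B'): step: R->2, L=6; B->plug->B->R->D->L->G->refl->E->L'->G->R'->H->plug->H
Char 7 ('H'): step: R->3, L=6; H->plug->H->R->A->L->A->refl->H->L'->H->R'->E->plug->E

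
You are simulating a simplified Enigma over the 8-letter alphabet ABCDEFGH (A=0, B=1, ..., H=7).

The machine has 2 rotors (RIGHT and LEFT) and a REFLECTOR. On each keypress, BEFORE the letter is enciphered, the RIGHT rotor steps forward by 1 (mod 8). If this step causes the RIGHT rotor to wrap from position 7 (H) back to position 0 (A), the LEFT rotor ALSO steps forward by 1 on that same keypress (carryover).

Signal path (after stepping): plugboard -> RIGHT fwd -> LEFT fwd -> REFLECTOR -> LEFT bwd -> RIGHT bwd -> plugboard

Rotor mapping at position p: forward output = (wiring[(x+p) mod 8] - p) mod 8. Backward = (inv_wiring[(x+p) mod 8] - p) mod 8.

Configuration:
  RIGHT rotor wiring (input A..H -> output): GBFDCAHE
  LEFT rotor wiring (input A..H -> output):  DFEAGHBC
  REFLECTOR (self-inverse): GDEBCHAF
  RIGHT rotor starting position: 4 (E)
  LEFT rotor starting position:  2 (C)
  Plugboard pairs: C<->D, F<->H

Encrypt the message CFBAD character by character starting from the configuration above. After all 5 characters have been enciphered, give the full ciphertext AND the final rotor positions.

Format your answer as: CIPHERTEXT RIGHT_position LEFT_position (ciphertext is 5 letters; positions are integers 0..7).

Char 1 ('C'): step: R->5, L=2; C->plug->D->R->B->L->G->refl->A->L'->F->R'->H->plug->F
Char 2 ('F'): step: R->6, L=2; F->plug->H->R->C->L->E->refl->C->L'->A->R'->C->plug->D
Char 3 ('B'): step: R->7, L=2; B->plug->B->R->H->L->D->refl->B->L'->G->R'->D->plug->C
Char 4 ('A'): step: R->0, L->3 (L advanced); A->plug->A->R->G->L->C->refl->E->L'->C->R'->E->plug->E
Char 5 ('D'): step: R->1, L=3; D->plug->C->R->C->L->E->refl->C->L'->G->R'->F->plug->H
Final: ciphertext=FDCEH, RIGHT=1, LEFT=3

Answer: FDCEH 1 3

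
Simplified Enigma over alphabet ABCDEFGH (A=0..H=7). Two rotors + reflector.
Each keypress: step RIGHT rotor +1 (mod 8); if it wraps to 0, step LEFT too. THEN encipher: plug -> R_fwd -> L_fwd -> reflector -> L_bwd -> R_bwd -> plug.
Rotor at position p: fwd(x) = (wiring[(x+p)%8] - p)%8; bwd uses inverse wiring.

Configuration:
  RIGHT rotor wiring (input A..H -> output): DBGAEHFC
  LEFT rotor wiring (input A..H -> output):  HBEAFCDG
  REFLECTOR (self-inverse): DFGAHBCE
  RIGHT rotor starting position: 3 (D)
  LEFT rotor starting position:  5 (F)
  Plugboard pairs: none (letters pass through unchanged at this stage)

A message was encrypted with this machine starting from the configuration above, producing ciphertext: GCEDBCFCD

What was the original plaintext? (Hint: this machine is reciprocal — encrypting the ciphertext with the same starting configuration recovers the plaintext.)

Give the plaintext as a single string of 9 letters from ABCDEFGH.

Char 1 ('G'): step: R->4, L=5; G->plug->G->R->C->L->B->refl->F->L'->A->R'->A->plug->A
Char 2 ('C'): step: R->5, L=5; C->plug->C->R->F->L->H->refl->E->L'->E->R'->E->plug->E
Char 3 ('E'): step: R->6, L=5; E->plug->E->R->A->L->F->refl->B->L'->C->R'->F->plug->F
Char 4 ('D'): step: R->7, L=5; D->plug->D->R->H->L->A->refl->D->L'->G->R'->H->plug->H
Char 5 ('B'): step: R->0, L->6 (L advanced); B->plug->B->R->B->L->A->refl->D->L'->D->R'->A->plug->A
Char 6 ('C'): step: R->1, L=6; C->plug->C->R->H->L->E->refl->H->L'->G->R'->E->plug->E
Char 7 ('F'): step: R->2, L=6; F->plug->F->R->A->L->F->refl->B->L'->C->R'->C->plug->C
Char 8 ('C'): step: R->3, L=6; C->plug->C->R->E->L->G->refl->C->L'->F->R'->A->plug->A
Char 9 ('D'): step: R->4, L=6; D->plug->D->R->G->L->H->refl->E->L'->H->R'->E->plug->E

Answer: AEFHAECAE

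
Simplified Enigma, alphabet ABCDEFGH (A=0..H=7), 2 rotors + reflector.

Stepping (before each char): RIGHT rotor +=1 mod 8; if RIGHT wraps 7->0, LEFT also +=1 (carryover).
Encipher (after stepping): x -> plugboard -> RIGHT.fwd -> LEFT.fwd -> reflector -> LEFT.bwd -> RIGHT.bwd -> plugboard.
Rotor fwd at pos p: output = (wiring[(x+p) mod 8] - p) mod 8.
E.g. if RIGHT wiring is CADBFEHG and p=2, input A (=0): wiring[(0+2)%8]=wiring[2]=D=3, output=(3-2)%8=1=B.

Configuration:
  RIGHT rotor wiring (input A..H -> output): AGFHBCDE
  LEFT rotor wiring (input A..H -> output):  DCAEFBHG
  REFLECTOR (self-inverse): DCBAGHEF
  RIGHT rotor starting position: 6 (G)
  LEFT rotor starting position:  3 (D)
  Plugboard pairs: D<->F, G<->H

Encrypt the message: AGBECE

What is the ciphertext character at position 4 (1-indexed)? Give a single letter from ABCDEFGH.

Char 1 ('A'): step: R->7, L=3; A->plug->A->R->F->L->A->refl->D->L'->E->R'->H->plug->G
Char 2 ('G'): step: R->0, L->4 (L advanced); G->plug->H->R->E->L->H->refl->F->L'->B->R'->E->plug->E
Char 3 ('B'): step: R->1, L=4; B->plug->B->R->E->L->H->refl->F->L'->B->R'->E->plug->E
Char 4 ('E'): step: R->2, L=4; E->plug->E->R->B->L->F->refl->H->L'->E->R'->H->plug->G

G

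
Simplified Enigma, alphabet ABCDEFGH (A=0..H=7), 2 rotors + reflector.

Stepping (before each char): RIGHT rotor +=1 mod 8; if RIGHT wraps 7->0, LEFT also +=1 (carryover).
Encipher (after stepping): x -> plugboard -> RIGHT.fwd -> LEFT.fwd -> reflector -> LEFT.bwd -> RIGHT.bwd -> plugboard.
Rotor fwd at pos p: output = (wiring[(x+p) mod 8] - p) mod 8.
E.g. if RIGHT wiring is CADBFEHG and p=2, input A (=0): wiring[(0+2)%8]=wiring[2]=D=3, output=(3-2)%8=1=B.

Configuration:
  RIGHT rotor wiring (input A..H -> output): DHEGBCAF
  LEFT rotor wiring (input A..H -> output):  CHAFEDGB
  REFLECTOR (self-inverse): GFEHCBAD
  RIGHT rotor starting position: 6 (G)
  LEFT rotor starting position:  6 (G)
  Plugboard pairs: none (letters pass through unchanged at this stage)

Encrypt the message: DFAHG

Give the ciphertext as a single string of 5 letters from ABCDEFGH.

Char 1 ('D'): step: R->7, L=6; D->plug->D->R->F->L->H->refl->D->L'->B->R'->H->plug->H
Char 2 ('F'): step: R->0, L->7 (L advanced); F->plug->F->R->C->L->A->refl->G->L'->E->R'->C->plug->C
Char 3 ('A'): step: R->1, L=7; A->plug->A->R->G->L->E->refl->C->L'->A->R'->D->plug->D
Char 4 ('H'): step: R->2, L=7; H->plug->H->R->F->L->F->refl->B->L'->D->R'->F->plug->F
Char 5 ('G'): step: R->3, L=7; G->plug->G->R->E->L->G->refl->A->L'->C->R'->E->plug->E

Answer: HCDFE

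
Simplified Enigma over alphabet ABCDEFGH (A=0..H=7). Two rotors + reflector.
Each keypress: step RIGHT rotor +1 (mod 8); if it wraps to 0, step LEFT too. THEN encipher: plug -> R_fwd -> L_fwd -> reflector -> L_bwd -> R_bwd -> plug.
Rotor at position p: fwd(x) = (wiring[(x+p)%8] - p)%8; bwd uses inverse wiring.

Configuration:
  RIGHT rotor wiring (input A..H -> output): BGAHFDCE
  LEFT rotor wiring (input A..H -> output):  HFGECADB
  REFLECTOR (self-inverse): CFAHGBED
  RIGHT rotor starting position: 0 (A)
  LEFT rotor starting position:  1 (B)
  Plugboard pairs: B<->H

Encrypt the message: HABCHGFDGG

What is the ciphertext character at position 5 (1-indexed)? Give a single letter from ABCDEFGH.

Char 1 ('H'): step: R->1, L=1; H->plug->B->R->H->L->G->refl->E->L'->A->R'->H->plug->B
Char 2 ('A'): step: R->2, L=1; A->plug->A->R->G->L->A->refl->C->L'->F->R'->B->plug->H
Char 3 ('B'): step: R->3, L=1; B->plug->H->R->F->L->C->refl->A->L'->G->R'->F->plug->F
Char 4 ('C'): step: R->4, L=1; C->plug->C->R->G->L->A->refl->C->L'->F->R'->E->plug->E
Char 5 ('H'): step: R->5, L=1; H->plug->B->R->F->L->C->refl->A->L'->G->R'->A->plug->A

A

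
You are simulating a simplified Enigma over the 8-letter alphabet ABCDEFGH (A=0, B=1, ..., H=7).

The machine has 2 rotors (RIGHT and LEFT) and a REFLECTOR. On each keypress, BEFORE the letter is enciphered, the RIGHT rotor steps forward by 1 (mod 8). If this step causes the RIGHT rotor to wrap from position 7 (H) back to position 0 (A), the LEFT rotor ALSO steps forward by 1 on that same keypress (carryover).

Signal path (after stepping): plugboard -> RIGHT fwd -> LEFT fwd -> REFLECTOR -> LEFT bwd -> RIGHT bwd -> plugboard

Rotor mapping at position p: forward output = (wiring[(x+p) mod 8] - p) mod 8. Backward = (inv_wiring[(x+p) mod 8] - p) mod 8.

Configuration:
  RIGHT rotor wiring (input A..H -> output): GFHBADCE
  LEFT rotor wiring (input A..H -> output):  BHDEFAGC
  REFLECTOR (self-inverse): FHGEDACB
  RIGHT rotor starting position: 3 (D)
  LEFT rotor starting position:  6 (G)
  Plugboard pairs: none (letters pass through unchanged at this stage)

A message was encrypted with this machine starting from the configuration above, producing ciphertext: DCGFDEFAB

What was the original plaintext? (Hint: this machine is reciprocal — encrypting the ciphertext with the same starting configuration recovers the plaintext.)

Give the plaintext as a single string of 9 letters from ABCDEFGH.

Answer: ABEEBAGDC

Derivation:
Char 1 ('D'): step: R->4, L=6; D->plug->D->R->A->L->A->refl->F->L'->E->R'->A->plug->A
Char 2 ('C'): step: R->5, L=6; C->plug->C->R->H->L->C->refl->G->L'->F->R'->B->plug->B
Char 3 ('G'): step: R->6, L=6; G->plug->G->R->C->L->D->refl->E->L'->B->R'->E->plug->E
Char 4 ('F'): step: R->7, L=6; F->plug->F->R->B->L->E->refl->D->L'->C->R'->E->plug->E
Char 5 ('D'): step: R->0, L->7 (L advanced); D->plug->D->R->B->L->C->refl->G->L'->F->R'->B->plug->B
Char 6 ('E'): step: R->1, L=7; E->plug->E->R->C->L->A->refl->F->L'->E->R'->A->plug->A
Char 7 ('F'): step: R->2, L=7; F->plug->F->R->C->L->A->refl->F->L'->E->R'->G->plug->G
Char 8 ('A'): step: R->3, L=7; A->plug->A->R->G->L->B->refl->H->L'->H->R'->D->plug->D
Char 9 ('B'): step: R->4, L=7; B->plug->B->R->H->L->H->refl->B->L'->G->R'->C->plug->C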